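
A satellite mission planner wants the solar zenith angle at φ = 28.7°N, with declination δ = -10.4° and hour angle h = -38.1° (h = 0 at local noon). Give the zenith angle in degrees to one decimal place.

θ_z = 53.7°

cos θ_z = sin φ sin δ + cos φ cos δ cos h = -0.086690 + 0.678917 = 0.592227.
θ_z = arccos(0.592227) = 53.7°.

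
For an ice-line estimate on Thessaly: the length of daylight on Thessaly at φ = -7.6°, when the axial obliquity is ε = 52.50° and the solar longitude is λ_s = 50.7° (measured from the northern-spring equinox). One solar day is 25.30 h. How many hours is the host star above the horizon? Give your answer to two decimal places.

Solar declination: sin δ = sin ε · sin λ_s = sin 52.50° × sin 50.7° = 0.61393, so δ = +37.874°.
cos H₀ = −tan φ · tan δ = −tan(-7.6°) × tan(+37.874°) = 0.1038, so H₀ = 1.4668 rad = 84.04°.
Daylight = 2H₀/(2π) × 25.30 h = (1.4668/π) × 25.30 = 11.81 h.

11.81 h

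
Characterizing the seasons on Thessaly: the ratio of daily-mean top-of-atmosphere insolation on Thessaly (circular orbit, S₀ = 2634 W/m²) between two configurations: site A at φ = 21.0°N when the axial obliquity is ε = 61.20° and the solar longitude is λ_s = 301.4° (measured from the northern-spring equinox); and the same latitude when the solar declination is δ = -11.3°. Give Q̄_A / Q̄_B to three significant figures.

— Configuration A (φ=+21.0°):
Solar declination: sin δ = sin ε · sin λ_s = sin 61.20° × sin 301.4° = -0.74797, so δ = -48.415°.
cos H₀ = −tan(+21.0°) tan(-48.415°) = 0.4326, H₀ = 1.1234 rad.
Bracket: H₀ sin φ sin δ + cos φ cos δ sin H₀ = 1.1234×0.35837×-0.74797 + 0.93358×0.66373×0.90159 = -0.301127 + 0.558666 = 0.257539.
Q̄ = (S₀/π) × [bracket] = (2634/π) × 0.257539 = 215.93 W/m².
— Configuration B (φ=+21.0°):
cos H₀ = −tan(+21.0°) tan(-11.300°) = 0.0767, H₀ = 1.4940 rad.
Bracket: H₀ sin φ sin δ + cos φ cos δ sin H₀ = 1.4940×0.35837×-0.19595 + 0.93358×0.98061×0.99705 = -0.104913 + 0.912777 = 0.807864.
Q̄ = (S₀/π) × [bracket] = (2634/π) × 0.807864 = 677.34 W/m².
Ratio Q̄_A / Q̄_B = 215.93 / 677.34 = 0.3188.

Q̄_A / Q̄_B ≈ 0.319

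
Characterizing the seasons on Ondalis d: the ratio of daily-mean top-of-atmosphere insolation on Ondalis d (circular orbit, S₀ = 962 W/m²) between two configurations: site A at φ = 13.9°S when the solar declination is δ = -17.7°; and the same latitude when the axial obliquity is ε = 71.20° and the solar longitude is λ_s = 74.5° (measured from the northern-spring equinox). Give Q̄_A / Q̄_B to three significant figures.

— Configuration A (φ=-13.9°):
cos H₀ = −tan(-13.9°) tan(-17.700°) = -0.0790, H₀ = 1.6499 rad.
Bracket: H₀ sin φ sin δ + cos φ cos δ sin H₀ = 1.6499×-0.24023×-0.30403 + 0.97072×0.95266×0.99688 = 0.120504 + 0.921881 = 1.042385.
Q̄ = (S₀/π) × [bracket] = (962/π) × 1.042385 = 319.19 W/m².
— Configuration B (φ=-13.9°):
Solar declination: sin δ = sin ε · sin λ_s = sin 71.20° × sin 74.5° = 0.91222, so δ = +65.814°.
cos H₀ = −tan(-13.9°) tan(+65.814°) = 0.5510, H₀ = 0.9872 rad.
Bracket: H₀ sin φ sin δ + cos φ cos δ sin H₀ = 0.9872×-0.24023×0.91222 + 0.97072×0.40970×0.83449 = -0.216338 + 0.331880 = 0.115542.
Q̄ = (S₀/π) × [bracket] = (962/π) × 0.115542 = 35.381 W/m².
Ratio Q̄_A / Q̄_B = 319.19 / 35.381 = 9.022.

Q̄_A / Q̄_B ≈ 9.02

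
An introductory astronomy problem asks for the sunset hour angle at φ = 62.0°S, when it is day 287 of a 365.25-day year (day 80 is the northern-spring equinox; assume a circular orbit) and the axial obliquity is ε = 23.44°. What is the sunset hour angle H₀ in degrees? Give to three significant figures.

Solar longitude: λ_s = 360° × (287 − 80)/365.25 = 204.025°.
sin δ = sin 23.44° × sin 204.025° = -0.16195, so δ = -9.320°.
cos H₀ = −tan φ · tan δ = −tan(-62.0°) × tan(-9.320°) = -0.3087, so H₀ = 1.8846 rad = 107.98°.

H₀ = 108°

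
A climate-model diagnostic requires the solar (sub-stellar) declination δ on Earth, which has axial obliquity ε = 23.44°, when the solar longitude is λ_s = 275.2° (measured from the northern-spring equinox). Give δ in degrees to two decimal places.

δ = -23.34°

sin δ = sin ε · sin λ_s = sin 23.44° × sin 275.2° = -0.396151.
δ = arcsin(-0.396151) = -23.34°.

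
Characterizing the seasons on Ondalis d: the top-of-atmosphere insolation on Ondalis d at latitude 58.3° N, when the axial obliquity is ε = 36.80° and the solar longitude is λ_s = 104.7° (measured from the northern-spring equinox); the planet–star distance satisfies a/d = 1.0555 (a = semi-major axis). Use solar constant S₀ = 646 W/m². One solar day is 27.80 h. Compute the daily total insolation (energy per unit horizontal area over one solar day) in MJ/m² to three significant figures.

Solar declination: sin δ = sin ε · sin λ_s = sin 36.80° × sin 104.7° = 0.57942, so δ = +35.409°.
cos H₀ = −tan(+58.3°) tan(+35.409°) = -1.1511 ≤ −1 ⇒ polar day, H₀ = π.
Bracket: H₀ sin φ sin δ + cos φ cos δ sin H₀ = 3.1416×0.85081×0.57942 + 0.52547×0.81503×0.00000 = 1.548734 + 0.000000 = 1.548734.
Inverse-square distance factor (a/d)² = 1.0555² = 1.114080.
Q̄ = (S₀/π) × 1.114080 × [bracket] = (646/π) × 1.114080 × 1.548734 = 354.79 W/m².
Daily total = Q̄ × 27.80 h × 3600 s/h = 354.79 × 27.80 × 3600 / 10⁶ = 35.51 MJ/m².

35.5 MJ/m²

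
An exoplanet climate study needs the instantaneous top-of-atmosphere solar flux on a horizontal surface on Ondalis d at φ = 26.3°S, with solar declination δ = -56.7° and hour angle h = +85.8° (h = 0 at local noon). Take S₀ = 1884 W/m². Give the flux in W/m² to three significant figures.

766 W/m²

cos θ_z = sin φ sin δ + cos φ cos δ cos h = 0.370322 + 0.036047 = 0.406369.
Flux = S₀ · cos θ_z = 1884 × 0.406369 = 765.6 W/m².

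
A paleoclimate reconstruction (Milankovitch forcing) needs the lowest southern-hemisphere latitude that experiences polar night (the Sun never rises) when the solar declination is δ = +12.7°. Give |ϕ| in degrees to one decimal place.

Polar night requires cos h₀ = −tan ϕ tan δ ≥ 1, i.e. tan ϕ tan δ ≤ −1.
The boundary is |tan ϕ| · |tan δ| = 1, so |ϕ| = 90° − |δ| = 90° − 12.7° = 77.3° in the southern hemisphere.

|ϕ| = 77.3°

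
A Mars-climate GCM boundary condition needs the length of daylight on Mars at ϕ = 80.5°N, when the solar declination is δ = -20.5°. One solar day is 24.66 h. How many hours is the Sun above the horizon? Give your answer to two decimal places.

cos h₀ = −tan ϕ · tan δ = 2.2342 ≥ 1, so the Sun never rises (polar night) and h₀ = 0.
Daylight = 2h₀/(2π) × 24.66 h = (0.0000/π) × 24.66 = 0.00 h.

0.00 h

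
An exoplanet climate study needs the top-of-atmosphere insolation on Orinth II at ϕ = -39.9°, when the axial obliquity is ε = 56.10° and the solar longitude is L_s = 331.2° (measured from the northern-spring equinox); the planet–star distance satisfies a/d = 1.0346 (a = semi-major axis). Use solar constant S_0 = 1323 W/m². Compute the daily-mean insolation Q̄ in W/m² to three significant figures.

Solar declination: sin δ = sin ε · sin L_s = sin 56.10° × sin 331.2° = -0.39986, so δ = -23.570°.
cos h₀ = −tan(-39.9°) tan(-23.570°) = -0.3648, h₀ = 1.9442 rad.
Bracket: h₀ sin ϕ sin δ + cos ϕ cos δ sin h₀ = 1.9442×-0.64145×-0.39986 + 0.76717×0.91658×0.93110 = 0.498668 + 0.654724 = 1.153392.
Inverse-square distance factor (a/d)² = 1.0346² = 1.070397.
Q̄ = (S_0/π) × 1.070397 × [bracket] = (1323/π) × 1.070397 × 1.153392 = 519.9 W/m².

Q̄ ≈ 520 W/m²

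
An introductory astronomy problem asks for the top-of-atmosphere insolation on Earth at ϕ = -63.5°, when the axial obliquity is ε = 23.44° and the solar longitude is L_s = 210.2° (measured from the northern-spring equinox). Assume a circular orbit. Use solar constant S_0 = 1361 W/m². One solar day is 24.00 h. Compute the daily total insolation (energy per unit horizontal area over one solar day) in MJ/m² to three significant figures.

28.3 MJ/m²

Solar declination: sin δ = sin ε · sin L_s = sin 23.44° × sin 210.2° = -0.20010, so δ = -11.543°.
cos h₀ = −tan(-63.5°) tan(-11.543°) = -0.4096, h₀ = 1.9928 rad.
Bracket: h₀ sin ϕ sin δ + cos ϕ cos δ sin h₀ = 1.9928×-0.89493×-0.20010 + 0.44620×0.97978×0.91226 = 0.356862 + 0.398820 = 0.755682.
Q̄ = (S_0/π) × [bracket] = (1361/π) × 0.755682 = 327.38 W/m².
Daily total = Q̄ × 24.00 h × 3600 s/h = 327.38 × 24.00 × 3600 / 10⁶ = 28.29 MJ/m².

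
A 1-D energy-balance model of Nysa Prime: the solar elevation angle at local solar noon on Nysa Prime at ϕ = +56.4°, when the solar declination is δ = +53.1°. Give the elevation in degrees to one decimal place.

86.7°

At local noon the hour angle is zero, so the zenith angle equals |ϕ − δ| = |+56.4° − (+53.100°)| = 3.300°.
Elevation = 90° − 3.300° = 86.7°.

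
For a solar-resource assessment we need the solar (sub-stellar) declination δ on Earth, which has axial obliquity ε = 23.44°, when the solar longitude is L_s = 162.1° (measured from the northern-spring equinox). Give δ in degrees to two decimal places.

δ = +7.02°

sin δ = sin ε · sin L_s = sin 23.44° × sin 162.1° = 0.122263.
δ = arcsin(0.122263) = +7.02°.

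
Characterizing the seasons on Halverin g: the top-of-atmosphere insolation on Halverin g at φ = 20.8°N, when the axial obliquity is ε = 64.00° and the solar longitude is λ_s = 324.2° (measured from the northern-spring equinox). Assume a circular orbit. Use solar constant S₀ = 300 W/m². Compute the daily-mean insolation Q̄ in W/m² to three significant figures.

Q̄ ≈ 50.0 W/m²

Solar declination: sin δ = sin ε · sin λ_s = sin 64.00° × sin 324.2° = -0.52576, so δ = -31.719°.
cos H₀ = −tan(+20.8°) tan(-31.719°) = 0.2348, H₀ = 1.3338 rad.
Bracket: H₀ sin φ sin δ + cos φ cos δ sin H₀ = 1.3338×0.35511×-0.52576 + 0.93483×0.85064×0.97205 = -0.249024 + 0.772978 = 0.523954.
Q̄ = (S₀/π) × [bracket] = (300/π) × 0.523954 = 50.03 W/m².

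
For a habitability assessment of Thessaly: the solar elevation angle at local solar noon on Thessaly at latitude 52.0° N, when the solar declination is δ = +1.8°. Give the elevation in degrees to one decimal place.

39.8°

At local noon the hour angle is zero, so the zenith angle equals |φ − δ| = |+52.0° − (+1.800°)| = 50.200°.
Elevation = 90° − 50.200° = 39.8°.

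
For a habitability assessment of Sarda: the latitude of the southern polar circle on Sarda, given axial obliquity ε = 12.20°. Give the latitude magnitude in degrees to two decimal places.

77.80°

The polar circle is the lowest latitude that experiences at least one full rotation of continuous darkness at the northern-summer solstice; it lies at |φ| = 90° − ε = 90° − 12.20° = 77.80°.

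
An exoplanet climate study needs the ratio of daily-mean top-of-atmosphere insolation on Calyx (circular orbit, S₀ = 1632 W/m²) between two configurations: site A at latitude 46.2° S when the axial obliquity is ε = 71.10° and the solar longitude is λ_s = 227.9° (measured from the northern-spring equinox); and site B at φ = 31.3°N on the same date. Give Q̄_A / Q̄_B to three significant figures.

— Configuration A (φ=-46.2°):
Solar declination: sin δ = sin ε · sin λ_s = sin 71.10° × sin 227.9° = -0.70197, so δ = -44.585°.
cos H₀ = −tan(-46.2°) tan(-44.585°) = -1.0278 ≤ −1 ⇒ polar day, H₀ = π.
Bracket: H₀ sin φ sin δ + cos φ cos δ sin H₀ = 3.1416×-0.72176×-0.70197 + 0.69214×0.71220×0.00000 = 1.591704 + 0.000000 = 1.591704.
Q̄ = (S₀/π) × [bracket] = (1632/π) × 1.591704 = 826.86 W/m².
— Configuration B (φ=+31.3°):
cos H₀ = −tan(+31.3°) tan(-44.585°) = 0.5993, H₀ = 0.9282 rad.
Bracket: H₀ sin φ sin δ + cos φ cos δ sin H₀ = 0.9282×0.51952×-0.70197 + 0.85446×0.71220×0.80054 = -0.338503 + 0.487166 = 0.148663.
Q̄ = (S₀/π) × [bracket] = (1632/π) × 0.148663 = 77.228 W/m².
Ratio Q̄_A / Q̄_B = 826.86 / 77.228 = 10.71.

Q̄_A / Q̄_B ≈ 10.7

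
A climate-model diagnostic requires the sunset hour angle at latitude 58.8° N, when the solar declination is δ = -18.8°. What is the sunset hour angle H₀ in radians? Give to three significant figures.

H₀ = 0.974 rad

cos H₀ = −tan φ · tan δ = −tan(+58.8°) × tan(-18.800°) = 0.5621, so H₀ = 0.9739 rad = 55.80°.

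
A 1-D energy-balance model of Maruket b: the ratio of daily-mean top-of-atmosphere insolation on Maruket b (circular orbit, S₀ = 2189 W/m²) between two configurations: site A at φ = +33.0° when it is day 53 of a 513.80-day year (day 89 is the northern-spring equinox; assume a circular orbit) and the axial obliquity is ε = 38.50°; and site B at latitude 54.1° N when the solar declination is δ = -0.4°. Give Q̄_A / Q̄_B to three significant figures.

Q̄_A / Q̄_B ≈ 1.03

— Configuration A (φ=+33.0°):
Solar longitude: λ_s = 360° × (53 − 89)/513.80 = -25.224°, i.e. -25.224° + 360° = 334.776°.
sin δ = sin 38.50° × sin 334.776° = -0.26529, so δ = -15.384°.
cos H₀ = −tan(+33.0°) tan(-15.384°) = 0.1787, H₀ = 1.3911 rad.
Bracket: H₀ sin φ sin δ + cos φ cos δ sin H₀ = 1.3911×0.54464×-0.26529 + 0.83867×0.96417×0.98391 = -0.200997 + 0.795610 = 0.594613.
Q̄ = (S₀/π) × [bracket] = (2189/π) × 0.594613 = 414.31 W/m².
— Configuration B (φ=+54.1°):
cos H₀ = −tan(+54.1°) tan(-0.400°) = 0.0096, H₀ = 1.5612 rad.
Bracket: H₀ sin φ sin δ + cos φ cos δ sin H₀ = 1.5612×0.81004×-0.00698 + 0.58637×0.99998×0.99995 = -0.008827 + 0.586329 = 0.577502.
Q̄ = (S₀/π) × [bracket] = (2189/π) × 0.577502 = 402.39 W/m².
Ratio Q̄_A / Q̄_B = 414.31 / 402.39 = 1.030.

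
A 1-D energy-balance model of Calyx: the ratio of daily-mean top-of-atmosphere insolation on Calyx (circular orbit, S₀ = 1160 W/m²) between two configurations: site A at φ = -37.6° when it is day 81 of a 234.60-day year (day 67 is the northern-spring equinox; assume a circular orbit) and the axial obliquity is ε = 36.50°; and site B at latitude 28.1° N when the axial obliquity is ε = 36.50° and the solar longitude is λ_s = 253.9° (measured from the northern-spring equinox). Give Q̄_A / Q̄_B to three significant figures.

— Configuration A (φ=-37.6°):
Solar longitude: λ_s = 360° × (81 − 67)/234.60 = 21.483°.
sin δ = sin 36.50° × sin 21.483° = 0.21784, so δ = +12.582°.
cos H₀ = −tan(-37.6°) tan(+12.582°) = 0.1719, H₀ = 1.3980 rad.
Bracket: H₀ sin φ sin δ + cos φ cos δ sin H₀ = 1.3980×-0.61015×0.21784 + 0.79229×0.97598×0.98512 = -0.185815 + 0.761753 = 0.575938.
Q̄ = (S₀/π) × [bracket] = (1160/π) × 0.575938 = 212.66 W/m².
— Configuration B (φ=+28.1°):
Solar declination: sin δ = sin ε · sin λ_s = sin 36.50° × sin 253.9° = -0.57149, so δ = -34.854°.
cos H₀ = −tan(+28.1°) tan(-34.854°) = 0.3719, H₀ = 1.1898 rad.
Bracket: H₀ sin φ sin δ + cos φ cos δ sin H₀ = 1.1898×0.47101×-0.57149 + 0.88213×0.82061×0.92829 = -0.320267 + 0.671975 = 0.351708.
Q̄ = (S₀/π) × [bracket] = (1160/π) × 0.351708 = 129.86 W/m².
Ratio Q̄_A / Q̄_B = 212.66 / 129.86 = 1.638.

Q̄_A / Q̄_B ≈ 1.64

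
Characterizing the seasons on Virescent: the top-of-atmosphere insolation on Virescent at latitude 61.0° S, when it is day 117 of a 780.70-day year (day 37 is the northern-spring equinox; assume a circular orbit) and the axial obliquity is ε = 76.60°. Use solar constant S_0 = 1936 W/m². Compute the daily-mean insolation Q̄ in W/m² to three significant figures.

Q̄ ≈ 0.00 W/m²

Solar longitude: L_s = 360° × (117 − 37)/780.70 = 36.890°.
sin δ = sin 76.60° × sin 36.890° = 0.58394, so δ = +35.728°.
cos h₀ = −tan(-61.0°) tan(+35.728°) = 1.2977 ≥ 1 ⇒ polar night, h₀ = 0 and Q̄ = 0.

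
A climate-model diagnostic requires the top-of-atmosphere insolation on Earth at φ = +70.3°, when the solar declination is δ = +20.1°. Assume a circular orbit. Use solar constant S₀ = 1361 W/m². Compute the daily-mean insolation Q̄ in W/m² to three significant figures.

cos H₀ = −tan(+70.3°) tan(+20.100°) = -1.0221 ≤ −1 ⇒ polar day, H₀ = π.
Bracket: H₀ sin φ sin δ + cos φ cos δ sin H₀ = 3.1416×0.94147×0.34366 + 0.33710×0.93909×0.00000 = 1.016451 + 0.000000 = 1.016451.
Q̄ = (S₀/π) × [bracket] = (1361/π) × 1.016451 = 440.3 W/m².

Q̄ ≈ 440 W/m²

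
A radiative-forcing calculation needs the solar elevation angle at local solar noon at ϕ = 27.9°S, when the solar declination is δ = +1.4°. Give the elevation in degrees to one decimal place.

At local noon the hour angle is zero, so the zenith angle equals |ϕ − δ| = |-27.9° − (+1.400°)| = 29.300°.
Elevation = 90° − 29.300° = 60.7°.

60.7°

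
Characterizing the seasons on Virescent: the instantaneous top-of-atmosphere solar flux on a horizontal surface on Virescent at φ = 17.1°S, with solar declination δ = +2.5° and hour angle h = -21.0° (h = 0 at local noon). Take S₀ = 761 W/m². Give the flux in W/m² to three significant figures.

669 W/m²

cos θ_z = sin φ sin δ + cos φ cos δ cos h = -0.012826 + 0.891460 = 0.878634.
Flux = S₀ · cos θ_z = 761 × 0.878634 = 668.6 W/m².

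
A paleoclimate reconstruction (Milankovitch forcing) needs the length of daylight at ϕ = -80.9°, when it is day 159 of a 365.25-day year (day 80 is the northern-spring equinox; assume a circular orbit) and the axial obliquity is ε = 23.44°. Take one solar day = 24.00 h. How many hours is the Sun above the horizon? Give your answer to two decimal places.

Solar longitude: L_s = 360° × (159 − 80)/365.25 = 77.864°.
sin δ = sin 23.44° × sin 77.864° = 0.38890, so δ = +22.886°.
cos h₀ = −tan ϕ · tan δ = 2.6354 ≥ 1, so the Sun never rises (polar night) and h₀ = 0.
Daylight = 2h₀/(2π) × 24.00 h = (0.0000/π) × 24.00 = 0.00 h.

0.00 h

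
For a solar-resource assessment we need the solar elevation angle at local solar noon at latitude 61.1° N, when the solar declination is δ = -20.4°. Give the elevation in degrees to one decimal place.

At local noon the hour angle is zero, so the zenith angle equals |φ − δ| = |+61.1° − (-20.400°)| = 81.500°.
Elevation = 90° − 81.500° = 8.5°.

8.5°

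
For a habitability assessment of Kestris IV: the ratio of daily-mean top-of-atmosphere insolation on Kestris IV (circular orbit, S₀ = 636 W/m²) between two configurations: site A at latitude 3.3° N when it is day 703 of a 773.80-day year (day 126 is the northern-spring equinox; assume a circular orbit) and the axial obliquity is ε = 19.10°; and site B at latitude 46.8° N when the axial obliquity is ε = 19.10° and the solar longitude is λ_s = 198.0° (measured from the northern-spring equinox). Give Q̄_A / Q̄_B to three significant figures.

Q̄_A / Q̄_B ≈ 1.61

— Configuration A (φ=+3.3°):
Solar longitude: λ_s = 360° × (703 − 126)/773.80 = 268.441°.
sin δ = sin 19.10° × sin 268.441° = -0.32710, so δ = -19.093°.
cos H₀ = −tan(+3.3°) tan(-19.093°) = 0.0200, H₀ = 1.5508 rad.
Bracket: H₀ sin φ sin δ + cos φ cos δ sin H₀ = 1.5508×0.05756×-0.32710 + 0.99834×0.94499×0.99980 = -0.029198 + 0.943233 = 0.914035.
Q̄ = (S₀/π) × [bracket] = (636/π) × 0.914035 = 185.04 W/m².
— Configuration B (φ=+46.8°):
Solar declination: sin δ = sin ε · sin λ_s = sin 19.10° × sin 198.0° = -0.10112, so δ = -5.803°.
cos H₀ = −tan(+46.8°) tan(-5.803°) = 0.1082, H₀ = 1.4624 rad.
Bracket: H₀ sin φ sin δ + cos φ cos δ sin H₀ = 1.4624×0.72897×-0.10112 + 0.68455×0.99487×0.99413 = -0.107799 + 0.677041 = 0.569242.
Q̄ = (S₀/π) × [bracket] = (636/π) × 0.569242 = 115.24 W/m².
Ratio Q̄_A / Q̄_B = 185.04 / 115.24 = 1.606.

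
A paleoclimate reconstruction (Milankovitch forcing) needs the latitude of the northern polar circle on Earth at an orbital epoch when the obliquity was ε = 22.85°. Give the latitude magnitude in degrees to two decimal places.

The polar circle is the lowest latitude that experiences at least one full rotation of continuous daylight at the northern-summer solstice; it lies at |ϕ| = 90° − ε = 90° − 22.85° = 67.15°.

67.15°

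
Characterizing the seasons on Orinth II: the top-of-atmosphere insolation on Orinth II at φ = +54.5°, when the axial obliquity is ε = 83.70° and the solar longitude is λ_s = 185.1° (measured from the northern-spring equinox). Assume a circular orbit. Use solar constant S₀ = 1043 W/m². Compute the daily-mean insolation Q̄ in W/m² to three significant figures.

Q̄ ≈ 156 W/m²

Solar declination: sin δ = sin ε · sin λ_s = sin 83.70° × sin 185.1° = -0.08836, so δ = -5.069°.
cos H₀ = −tan(+54.5°) tan(-5.069°) = 0.1244, H₀ = 1.4461 rad.
Bracket: H₀ sin φ sin δ + cos φ cos δ sin H₀ = 1.4461×0.81412×-0.08836 + 0.58070×0.99609×0.99224 = -0.104026 + 0.573941 = 0.469915.
Q̄ = (S₀/π) × [bracket] = (1043/π) × 0.469915 = 156.0 W/m².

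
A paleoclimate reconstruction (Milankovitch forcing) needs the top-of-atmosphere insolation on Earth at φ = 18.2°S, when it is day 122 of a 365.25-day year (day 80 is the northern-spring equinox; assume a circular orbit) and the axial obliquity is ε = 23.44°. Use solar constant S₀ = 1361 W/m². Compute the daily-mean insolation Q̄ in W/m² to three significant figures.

Solar longitude: λ_s = 360° × (122 − 80)/365.25 = 41.396°.
sin δ = sin 23.44° × sin 41.396° = 0.26304, so δ = +15.251°.
cos H₀ = −tan(-18.2°) tan(+15.251°) = 0.0896, H₀ = 1.4810 rad.
Bracket: H₀ sin φ sin δ + cos φ cos δ sin H₀ = 1.4810×-0.31233×0.26304 + 0.94997×0.96478×0.99597 = -0.121672 + 0.912819 = 0.791147.
Q̄ = (S₀/π) × [bracket] = (1361/π) × 0.791147 = 342.7 W/m².

Q̄ ≈ 343 W/m²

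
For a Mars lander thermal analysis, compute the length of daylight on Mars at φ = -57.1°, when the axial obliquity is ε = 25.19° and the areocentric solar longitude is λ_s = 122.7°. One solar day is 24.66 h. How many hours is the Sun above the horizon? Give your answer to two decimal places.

sin δ = sin 25.19° × sin 122.7° = 0.35816, so δ = +20.988°.
cos H₀ = −tan φ · tan δ = −tan(-57.1°) × tan(+20.988°) = 0.5930, so H₀ = 0.9360 rad = 53.63°.
Daylight = 2H₀/(2π) × 24.66 h = (0.9360/π) × 24.66 = 7.35 h.

7.35 h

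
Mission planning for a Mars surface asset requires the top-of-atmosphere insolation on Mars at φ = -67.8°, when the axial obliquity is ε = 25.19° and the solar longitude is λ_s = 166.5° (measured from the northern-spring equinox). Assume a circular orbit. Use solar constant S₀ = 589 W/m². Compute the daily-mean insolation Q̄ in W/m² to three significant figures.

Q̄ ≈ 45.5 W/m²

Solar declination: sin δ = sin ε · sin λ_s = sin 25.19° × sin 166.5° = 0.09936, so δ = +5.702°.
cos H₀ = −tan(-67.8°) tan(+5.702°) = 0.2447, H₀ = 1.3236 rad.
Bracket: H₀ sin φ sin δ + cos φ cos δ sin H₀ = 1.3236×-0.92587×0.09936 + 0.37784×0.99505×0.96960 = -0.121764 + 0.364540 = 0.242776.
Q̄ = (S₀/π) × [bracket] = (589/π) × 0.242776 = 45.52 W/m².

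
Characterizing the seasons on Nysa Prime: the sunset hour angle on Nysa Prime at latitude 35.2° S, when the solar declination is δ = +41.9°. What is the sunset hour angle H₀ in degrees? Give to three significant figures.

cos H₀ = −tan φ · tan δ = −tan(-35.2°) × tan(+41.900°) = 0.6329, so H₀ = 0.8855 rad = 50.73°.

H₀ = 50.7°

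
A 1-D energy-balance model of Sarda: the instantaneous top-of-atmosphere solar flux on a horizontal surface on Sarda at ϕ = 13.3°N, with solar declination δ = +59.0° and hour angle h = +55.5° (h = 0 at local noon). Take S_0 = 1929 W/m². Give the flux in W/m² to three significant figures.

cos θ_z = sin ϕ sin δ + cos ϕ cos δ cos h = 0.197191 + 0.283896 = 0.481087.
Flux = S_0 · cos θ_z = 1929 × 0.481087 = 928.0 W/m².

928 W/m²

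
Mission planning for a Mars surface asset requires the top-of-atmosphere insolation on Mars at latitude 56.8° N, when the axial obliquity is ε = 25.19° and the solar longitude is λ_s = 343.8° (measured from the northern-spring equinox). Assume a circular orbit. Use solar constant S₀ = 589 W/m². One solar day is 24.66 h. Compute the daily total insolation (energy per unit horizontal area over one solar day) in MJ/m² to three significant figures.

Solar declination: sin δ = sin ε · sin λ_s = sin 25.19° × sin 343.8° = -0.11874, so δ = -6.820°.
cos H₀ = −tan(+56.8°) tan(-6.820°) = 0.1828, H₀ = 1.3870 rad.
Bracket: H₀ sin φ sin δ + cos φ cos δ sin H₀ = 1.3870×0.83676×-0.11874 + 0.54756×0.99292×0.98316 = -0.137808 + 0.534528 = 0.396720.
Q̄ = (S₀/π) × [bracket] = (589/π) × 0.396720 = 74.379 W/m².
Daily total = Q̄ × 24.66 h × 3600 s/h = 74.379 × 24.66 × 3600 / 10⁶ = 6.603 MJ/m².

6.60 MJ/m²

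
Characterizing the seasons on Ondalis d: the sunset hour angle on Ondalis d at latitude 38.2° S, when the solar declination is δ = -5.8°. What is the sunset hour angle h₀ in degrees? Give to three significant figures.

cos h₀ = −tan ϕ · tan δ = −tan(-38.2°) × tan(-5.800°) = -0.0799, so h₀ = 1.6508 rad = 94.58°.

h₀ = 94.6°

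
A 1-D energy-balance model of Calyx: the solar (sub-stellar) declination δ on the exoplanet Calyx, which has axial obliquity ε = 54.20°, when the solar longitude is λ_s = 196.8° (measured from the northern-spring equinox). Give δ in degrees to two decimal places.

sin δ = sin ε · sin λ_s = sin 54.20° × sin 196.8° = -0.234423.
δ = arcsin(-0.234423) = -13.56°.

δ = -13.56°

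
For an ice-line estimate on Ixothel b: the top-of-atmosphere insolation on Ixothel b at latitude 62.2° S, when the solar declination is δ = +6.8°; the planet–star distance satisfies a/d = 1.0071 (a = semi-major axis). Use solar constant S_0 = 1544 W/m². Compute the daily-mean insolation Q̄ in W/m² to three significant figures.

Q̄ ≈ 155 W/m²

cos h₀ = −tan(-62.2°) tan(+6.800°) = 0.2262, h₀ = 1.3427 rad.
Bracket: h₀ sin ϕ sin δ + cos ϕ cos δ sin h₀ = 1.3427×-0.88458×0.11840 + 0.46639×0.99297×0.97409 = -0.140627 + 0.451112 = 0.310485.
Inverse-square distance factor (a/d)² = 1.0071² = 1.014250.
Q̄ = (S_0/π) × 1.014250 × [bracket] = (1544/π) × 1.014250 × 0.310485 = 154.8 W/m².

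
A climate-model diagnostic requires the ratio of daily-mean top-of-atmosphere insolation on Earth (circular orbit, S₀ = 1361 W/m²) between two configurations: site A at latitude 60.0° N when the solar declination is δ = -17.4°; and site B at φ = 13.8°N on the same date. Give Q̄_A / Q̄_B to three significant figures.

— Configuration A (φ=+60.0°):
cos H₀ = −tan(+60.0°) tan(-17.400°) = 0.5428, H₀ = 0.9970 rad.
Bracket: H₀ sin φ sin δ + cos φ cos δ sin H₀ = 0.9970×0.86603×-0.29904 + 0.50000×0.95424×0.83987 = -0.258201 + 0.400719 = 0.142518.
Q̄ = (S₀/π) × [bracket] = (1361/π) × 0.142518 = 61.742 W/m².
— Configuration B (φ=+13.8°):
cos H₀ = −tan(+13.8°) tan(-17.400°) = 0.0770, H₀ = 1.4937 rad.
Bracket: H₀ sin φ sin δ + cos φ cos δ sin H₀ = 1.4937×0.23853×-0.29904 + 0.97113×0.95424×0.99703 = -0.106546 + 0.923939 = 0.817393.
Q̄ = (S₀/π) × [bracket] = (1361/π) × 0.817393 = 354.11 W/m².
Ratio Q̄_A / Q̄_B = 61.742 / 354.11 = 0.1744.

Q̄_A / Q̄_B ≈ 0.174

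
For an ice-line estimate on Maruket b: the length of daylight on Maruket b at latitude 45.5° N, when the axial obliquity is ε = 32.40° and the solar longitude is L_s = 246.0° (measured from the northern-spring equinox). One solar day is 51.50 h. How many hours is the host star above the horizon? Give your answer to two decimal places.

15.78 h

Solar declination: sin δ = sin ε · sin L_s = sin 32.40° × sin 246.0° = -0.48950, so δ = -29.308°.
cos h₀ = −tan ϕ · tan δ = −tan(+45.5°) × tan(-29.308°) = 0.5712, so h₀ = 0.9628 rad = 55.16°.
Daylight = 2h₀/(2π) × 51.50 h = (0.9628/π) × 51.50 = 15.78 h.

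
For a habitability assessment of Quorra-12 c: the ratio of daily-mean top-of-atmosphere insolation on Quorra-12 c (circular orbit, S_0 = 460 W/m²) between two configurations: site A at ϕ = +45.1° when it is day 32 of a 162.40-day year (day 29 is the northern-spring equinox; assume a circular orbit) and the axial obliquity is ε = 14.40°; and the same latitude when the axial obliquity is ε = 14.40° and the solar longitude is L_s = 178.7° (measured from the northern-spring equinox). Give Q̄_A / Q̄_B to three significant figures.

Q̄_A / Q̄_B ≈ 1.04

— Configuration A (ϕ=+45.1°):
Solar longitude: L_s = 360° × (32 − 29)/162.40 = 6.650°.
sin δ = sin 14.40° × sin 6.650° = 0.02880, so δ = +1.650°.
cos h₀ = −tan(+45.1°) tan(+1.650°) = -0.0289, h₀ = 1.5997 rad.
Bracket: h₀ sin ϕ sin δ + cos ϕ cos δ sin h₀ = 1.5997×0.70834×0.02880 + 0.70587×0.99959×0.99958 = 0.032634 + 0.705284 = 0.737918.
Q̄ = (S_0/π) × [bracket] = (460/π) × 0.737918 = 108.05 W/m².
— Configuration B (ϕ=+45.1°):
Solar declination: sin δ = sin ε · sin L_s = sin 14.40° × sin 178.7° = 0.00564, so δ = +0.323°.
cos h₀ = −tan(+45.1°) tan(+0.323°) = -0.0057, h₀ = 1.5765 rad.
Bracket: h₀ sin ϕ sin δ + cos ϕ cos δ sin h₀ = 1.5765×0.70834×0.00564 + 0.70587×0.99998×0.99998 = 0.006298 + 0.705842 = 0.712140.
Q̄ = (S_0/π) × [bracket] = (460/π) × 0.712140 = 104.27 W/m².
Ratio Q̄_A / Q̄_B = 108.05 / 104.27 = 1.036.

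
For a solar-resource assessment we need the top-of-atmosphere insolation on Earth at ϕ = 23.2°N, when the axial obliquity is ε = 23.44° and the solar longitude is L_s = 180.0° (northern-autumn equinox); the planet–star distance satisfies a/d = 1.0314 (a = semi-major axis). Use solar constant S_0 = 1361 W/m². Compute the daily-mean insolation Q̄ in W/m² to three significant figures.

Solar declination: sin δ = sin ε · sin L_s = sin 23.44° × sin 180.0° = 0.00000, so δ = +0.000°.
cos h₀ = −tan(+23.2°) tan(+0.000°) = -0.0000, h₀ = 1.5708 rad.
Bracket: h₀ sin ϕ sin δ + cos ϕ cos δ sin h₀ = 1.5708×0.39394×0.00000 + 0.91914×1.00000×1.00000 = 0.000000 + 0.919140 = 0.919140.
Inverse-square distance factor (a/d)² = 1.0314² = 1.063786.
Q̄ = (S_0/π) × 1.063786 × [bracket] = (1361/π) × 1.063786 × 0.919140 = 423.6 W/m².

Q̄ ≈ 424 W/m²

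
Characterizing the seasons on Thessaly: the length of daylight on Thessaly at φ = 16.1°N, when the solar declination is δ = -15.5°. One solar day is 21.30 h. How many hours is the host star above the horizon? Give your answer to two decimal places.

cos H₀ = −tan φ · tan δ = −tan(+16.1°) × tan(-15.500°) = 0.0800, so H₀ = 1.4907 rad = 85.41°.
Daylight = 2H₀/(2π) × 21.30 h = (1.4907/π) × 21.30 = 10.11 h.

10.11 h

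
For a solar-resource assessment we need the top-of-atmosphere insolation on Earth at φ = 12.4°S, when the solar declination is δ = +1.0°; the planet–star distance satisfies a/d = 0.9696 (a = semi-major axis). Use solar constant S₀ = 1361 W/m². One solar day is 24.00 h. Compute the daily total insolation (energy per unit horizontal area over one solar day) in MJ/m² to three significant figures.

cos H₀ = −tan(-12.4°) tan(+1.000°) = 0.0038, H₀ = 1.5670 rad.
Bracket: H₀ sin φ sin δ + cos φ cos δ sin H₀ = 1.5670×-0.21474×0.01745 + 0.97667×0.99985×0.99999 = -0.005872 + 0.976514 = 0.970642.
Inverse-square distance factor (a/d)² = 0.9696² = 0.940124.
Q̄ = (S₀/π) × 0.940124 × [bracket] = (1361/π) × 0.940124 × 0.970642 = 395.32 W/m².
Daily total = Q̄ × 24.00 h × 3600 s/h = 395.32 × 24.00 × 3600 / 10⁶ = 34.16 MJ/m².

34.2 MJ/m²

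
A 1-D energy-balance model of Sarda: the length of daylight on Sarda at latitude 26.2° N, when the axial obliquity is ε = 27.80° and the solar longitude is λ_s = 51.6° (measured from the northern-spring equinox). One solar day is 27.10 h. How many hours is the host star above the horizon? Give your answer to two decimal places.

Solar declination: sin δ = sin ε · sin λ_s = sin 27.80° × sin 51.6° = 0.36550, so δ = +21.439°.
cos H₀ = −tan φ · tan δ = −tan(+26.2°) × tan(+21.439°) = -0.1932, so H₀ = 1.7652 rad = 101.14°.
Daylight = 2H₀/(2π) × 27.10 h = (1.7652/π) × 27.10 = 15.23 h.

15.23 h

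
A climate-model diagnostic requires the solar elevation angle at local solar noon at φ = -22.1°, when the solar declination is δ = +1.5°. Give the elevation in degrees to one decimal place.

66.4°

At local noon the hour angle is zero, so the zenith angle equals |φ − δ| = |-22.1° − (+1.500°)| = 23.600°.
Elevation = 90° − 23.600° = 66.4°.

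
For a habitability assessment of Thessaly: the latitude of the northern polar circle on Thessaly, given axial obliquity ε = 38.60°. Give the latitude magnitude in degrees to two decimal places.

51.40°

The polar circle is the lowest latitude that experiences at least one full rotation of continuous daylight at the northern-summer solstice; it lies at |φ| = 90° − ε = 90° − 38.60° = 51.40°.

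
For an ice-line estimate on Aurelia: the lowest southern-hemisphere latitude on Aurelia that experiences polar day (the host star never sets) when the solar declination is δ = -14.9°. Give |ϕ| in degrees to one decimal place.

|ϕ| = 75.1°

Polar day requires cos h₀ = −tan ϕ tan δ ≤ −1, i.e. tan ϕ tan δ ≥ 1.
The boundary is |tan ϕ| · |tan δ| = 1, so |ϕ| = 90° − |δ| = 90° − 14.9° = 75.1° in the southern hemisphere.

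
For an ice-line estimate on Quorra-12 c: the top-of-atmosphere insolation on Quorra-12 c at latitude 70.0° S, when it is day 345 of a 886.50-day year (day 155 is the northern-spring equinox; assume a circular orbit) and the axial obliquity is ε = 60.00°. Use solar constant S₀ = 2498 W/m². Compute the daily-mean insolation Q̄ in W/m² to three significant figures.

Q̄ ≈ 0.00 W/m²

Solar longitude: λ_s = 360° × (345 − 155)/886.50 = 77.157°.
sin δ = sin 60.00° × sin 77.157° = 0.84436, so δ = +57.604°.
cos H₀ = −tan(-70.0°) tan(+57.604°) = 4.3299 ≥ 1 ⇒ polar night, H₀ = 0 and Q̄ = 0.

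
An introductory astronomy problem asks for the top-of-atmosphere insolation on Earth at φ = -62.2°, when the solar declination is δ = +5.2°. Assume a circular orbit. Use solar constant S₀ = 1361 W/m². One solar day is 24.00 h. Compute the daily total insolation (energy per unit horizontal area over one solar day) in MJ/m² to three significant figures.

12.9 MJ/m²

cos H₀ = −tan(-62.2°) tan(+5.200°) = 0.1726, H₀ = 1.3973 rad.
Bracket: H₀ sin φ sin δ + cos φ cos δ sin H₀ = 1.3973×-0.88458×0.09063 + 0.46639×0.99588×0.98499 = -0.112021 + 0.457497 = 0.345476.
Q̄ = (S₀/π) × [bracket] = (1361/π) × 0.345476 = 149.67 W/m².
Daily total = Q̄ × 24.00 h × 3600 s/h = 149.67 × 24.00 × 3600 / 10⁶ = 12.93 MJ/m².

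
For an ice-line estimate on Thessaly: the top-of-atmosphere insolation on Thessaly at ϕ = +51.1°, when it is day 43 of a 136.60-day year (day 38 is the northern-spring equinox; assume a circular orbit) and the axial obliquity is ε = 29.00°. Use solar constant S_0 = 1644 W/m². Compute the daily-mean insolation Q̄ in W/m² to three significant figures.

Solar longitude: L_s = 360° × (43 − 38)/136.60 = 13.177°.
sin δ = sin 29.00° × sin 13.177° = 0.11052, so δ = +6.345°.
cos h₀ = −tan(+51.1°) tan(+6.345°) = -0.1378, h₀ = 1.7090 rad.
Bracket: h₀ sin ϕ sin δ + cos ϕ cos δ sin h₀ = 1.7090×0.77824×0.11052 + 0.62796×0.99387×0.99046 = 0.146993 + 0.618157 = 0.765150.
Q̄ = (S_0/π) × [bracket] = (1644/π) × 0.765150 = 400.4 W/m².

Q̄ ≈ 400 W/m²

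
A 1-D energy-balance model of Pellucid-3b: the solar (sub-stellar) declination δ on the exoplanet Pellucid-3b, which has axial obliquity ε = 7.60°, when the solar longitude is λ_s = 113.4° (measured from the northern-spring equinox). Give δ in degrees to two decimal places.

sin δ = sin ε · sin λ_s = sin 7.60° × sin 113.4° = 0.121379.
δ = arcsin(0.121379) = +6.97°.

δ = +6.97°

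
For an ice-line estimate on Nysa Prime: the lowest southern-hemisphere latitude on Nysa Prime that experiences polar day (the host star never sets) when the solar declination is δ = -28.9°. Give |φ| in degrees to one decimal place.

|φ| = 61.1°

Polar day requires cos H₀ = −tan φ tan δ ≤ −1, i.e. tan φ tan δ ≥ 1.
The boundary is |tan φ| · |tan δ| = 1, so |φ| = 90° − |δ| = 90° − 28.9° = 61.1° in the southern hemisphere.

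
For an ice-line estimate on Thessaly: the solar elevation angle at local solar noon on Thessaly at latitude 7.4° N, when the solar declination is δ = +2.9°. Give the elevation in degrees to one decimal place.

85.5°

At local noon the hour angle is zero, so the zenith angle equals |φ − δ| = |+7.4° − (+2.900°)| = 4.500°.
Elevation = 90° − 4.500° = 85.5°.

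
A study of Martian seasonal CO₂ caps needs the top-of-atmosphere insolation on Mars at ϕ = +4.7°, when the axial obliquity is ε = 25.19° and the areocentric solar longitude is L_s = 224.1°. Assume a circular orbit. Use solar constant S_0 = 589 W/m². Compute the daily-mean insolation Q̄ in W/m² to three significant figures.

sin δ = sin 25.19° × sin 224.1° = -0.29620, so δ = -17.229°.
cos h₀ = −tan(+4.7°) tan(-17.229°) = 0.0255, h₀ = 1.5453 rad.
Bracket: h₀ sin ϕ sin δ + cos ϕ cos δ sin h₀ = 1.5453×0.08194×-0.29620 + 0.99664×0.95513×0.99967 = -0.037505 + 0.951607 = 0.914102.
Q̄ = (S_0/π) × [bracket] = (589/π) × 0.914102 = 171.4 W/m².

Q̄ ≈ 171 W/m²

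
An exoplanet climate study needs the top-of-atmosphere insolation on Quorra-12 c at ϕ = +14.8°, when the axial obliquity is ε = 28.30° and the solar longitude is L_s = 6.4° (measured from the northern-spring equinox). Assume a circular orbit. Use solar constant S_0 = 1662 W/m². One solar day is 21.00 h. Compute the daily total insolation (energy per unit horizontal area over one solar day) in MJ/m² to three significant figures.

Solar declination: sin δ = sin ε · sin L_s = sin 28.30° × sin 6.4° = 0.05285, so δ = +3.029°.
cos h₀ = −tan(+14.8°) tan(+3.029°) = -0.0140, h₀ = 1.5848 rad.
Bracket: h₀ sin ϕ sin δ + cos ϕ cos δ sin h₀ = 1.5848×0.25545×0.05285 + 0.96682×0.99860×0.99990 = 0.021396 + 0.965370 = 0.986766.
Q̄ = (S_0/π) × [bracket] = (1662/π) × 0.986766 = 522.03 W/m².
Daily total = Q̄ × 21.00 h × 3600 s/h = 522.03 × 21.00 × 3600 / 10⁶ = 39.47 MJ/m².

39.5 MJ/m²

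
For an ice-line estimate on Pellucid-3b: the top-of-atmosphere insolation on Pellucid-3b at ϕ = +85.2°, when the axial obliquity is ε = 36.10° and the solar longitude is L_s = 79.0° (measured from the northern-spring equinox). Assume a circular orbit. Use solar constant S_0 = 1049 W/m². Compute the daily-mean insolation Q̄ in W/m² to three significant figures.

Solar declination: sin δ = sin ε · sin L_s = sin 36.10° × sin 79.0° = 0.57837, so δ = +35.336°.
cos h₀ = −tan(+85.2°) tan(+35.336°) = -8.4431 ≤ −1 ⇒ polar day, h₀ = π.
Bracket: h₀ sin ϕ sin δ + cos ϕ cos δ sin h₀ = 3.1416×0.99649×0.57837 + 0.08368×0.81577×0.00000 = 1.810629 + 0.000000 = 1.810629.
Q̄ = (S_0/π) × [bracket] = (1049/π) × 1.810629 = 604.6 W/m².

Q̄ ≈ 605 W/m²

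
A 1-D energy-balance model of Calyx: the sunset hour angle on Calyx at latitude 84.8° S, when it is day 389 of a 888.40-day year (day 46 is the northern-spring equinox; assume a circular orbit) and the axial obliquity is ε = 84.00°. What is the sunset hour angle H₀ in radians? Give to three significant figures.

Solar longitude: λ_s = 360° × (389 − 46)/888.40 = 138.991°.
sin δ = sin 84.00° × sin 138.991° = 0.65258, so δ = +40.736°.
cos H₀ = −tan φ · tan δ = 9.4634 ≥ 1, so the host star never rises (polar night) and H₀ = 0.

H₀ = 0.00 rad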